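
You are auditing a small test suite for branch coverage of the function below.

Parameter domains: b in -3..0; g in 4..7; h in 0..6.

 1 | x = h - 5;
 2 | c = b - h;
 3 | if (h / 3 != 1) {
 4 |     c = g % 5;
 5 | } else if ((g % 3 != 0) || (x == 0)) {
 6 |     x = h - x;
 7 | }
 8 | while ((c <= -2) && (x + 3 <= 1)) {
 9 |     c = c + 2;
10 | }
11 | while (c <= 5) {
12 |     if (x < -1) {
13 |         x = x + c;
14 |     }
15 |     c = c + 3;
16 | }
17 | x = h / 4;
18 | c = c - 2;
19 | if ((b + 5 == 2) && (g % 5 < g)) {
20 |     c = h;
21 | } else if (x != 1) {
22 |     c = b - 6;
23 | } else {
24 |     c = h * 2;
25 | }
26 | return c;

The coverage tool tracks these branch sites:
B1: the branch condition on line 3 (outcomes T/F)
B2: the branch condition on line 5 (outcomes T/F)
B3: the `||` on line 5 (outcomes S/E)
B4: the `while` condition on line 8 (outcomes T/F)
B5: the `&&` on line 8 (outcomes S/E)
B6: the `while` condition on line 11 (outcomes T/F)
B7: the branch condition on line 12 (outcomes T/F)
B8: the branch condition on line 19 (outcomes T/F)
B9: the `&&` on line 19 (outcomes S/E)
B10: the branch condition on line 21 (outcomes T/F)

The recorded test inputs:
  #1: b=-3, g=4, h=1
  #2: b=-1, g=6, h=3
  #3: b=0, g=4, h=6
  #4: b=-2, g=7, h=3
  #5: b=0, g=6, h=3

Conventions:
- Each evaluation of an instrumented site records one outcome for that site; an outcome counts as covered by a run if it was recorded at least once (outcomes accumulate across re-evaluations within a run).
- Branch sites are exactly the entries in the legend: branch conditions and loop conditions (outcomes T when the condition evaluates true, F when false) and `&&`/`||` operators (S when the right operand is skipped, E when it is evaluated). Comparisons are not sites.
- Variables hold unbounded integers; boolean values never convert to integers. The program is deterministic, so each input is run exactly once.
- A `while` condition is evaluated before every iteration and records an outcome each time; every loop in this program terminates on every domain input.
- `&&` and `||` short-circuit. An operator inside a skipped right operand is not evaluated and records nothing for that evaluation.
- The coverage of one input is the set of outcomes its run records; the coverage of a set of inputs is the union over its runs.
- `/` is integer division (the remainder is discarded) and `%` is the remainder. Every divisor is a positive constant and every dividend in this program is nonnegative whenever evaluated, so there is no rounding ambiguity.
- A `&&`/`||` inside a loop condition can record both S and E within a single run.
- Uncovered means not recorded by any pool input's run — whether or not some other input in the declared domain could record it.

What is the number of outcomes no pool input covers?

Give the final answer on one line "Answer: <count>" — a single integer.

input #1 (b=-3, g=4, h=1): covers B1=T, B4=F, B5=S, B6=T, B6=F, B7=T, B8=F, B9=E, B10=T
input #2 (b=-1, g=6, h=3): covers B1=F, B2=F, B3=E, B4=T, B4=F, B5=S, B5=E, B6=T, B6=F, B7=T, B8=F, B9=S, B10=T
input #3 (b=0, g=4, h=6): covers B1=T, B4=F, B5=S, B6=T, B6=F, B7=F, B8=F, B9=S, B10=F
input #4 (b=-2, g=7, h=3): covers B1=F, B2=T, B3=S, B4=F, B5=E, B6=T, B6=F, B7=F, B8=F, B9=S, B10=T
input #5 (b=0, g=6, h=3): covers B1=F, B2=F, B3=E, B4=T, B4=F, B5=S, B5=E, B6=T, B6=F, B7=T, B7=F, B8=F, B9=S, B10=T
union over the pool: B1=T, B1=F, B2=T, B2=F, B3=S, B3=E, B4=T, B4=F, B5=S, B5=E, B6=T, B6=F, B7=T, B7=F, B8=F, B9=S, B9=E, B10=T, B10=F
uncovered (1 of 20): B8=T

Answer: 1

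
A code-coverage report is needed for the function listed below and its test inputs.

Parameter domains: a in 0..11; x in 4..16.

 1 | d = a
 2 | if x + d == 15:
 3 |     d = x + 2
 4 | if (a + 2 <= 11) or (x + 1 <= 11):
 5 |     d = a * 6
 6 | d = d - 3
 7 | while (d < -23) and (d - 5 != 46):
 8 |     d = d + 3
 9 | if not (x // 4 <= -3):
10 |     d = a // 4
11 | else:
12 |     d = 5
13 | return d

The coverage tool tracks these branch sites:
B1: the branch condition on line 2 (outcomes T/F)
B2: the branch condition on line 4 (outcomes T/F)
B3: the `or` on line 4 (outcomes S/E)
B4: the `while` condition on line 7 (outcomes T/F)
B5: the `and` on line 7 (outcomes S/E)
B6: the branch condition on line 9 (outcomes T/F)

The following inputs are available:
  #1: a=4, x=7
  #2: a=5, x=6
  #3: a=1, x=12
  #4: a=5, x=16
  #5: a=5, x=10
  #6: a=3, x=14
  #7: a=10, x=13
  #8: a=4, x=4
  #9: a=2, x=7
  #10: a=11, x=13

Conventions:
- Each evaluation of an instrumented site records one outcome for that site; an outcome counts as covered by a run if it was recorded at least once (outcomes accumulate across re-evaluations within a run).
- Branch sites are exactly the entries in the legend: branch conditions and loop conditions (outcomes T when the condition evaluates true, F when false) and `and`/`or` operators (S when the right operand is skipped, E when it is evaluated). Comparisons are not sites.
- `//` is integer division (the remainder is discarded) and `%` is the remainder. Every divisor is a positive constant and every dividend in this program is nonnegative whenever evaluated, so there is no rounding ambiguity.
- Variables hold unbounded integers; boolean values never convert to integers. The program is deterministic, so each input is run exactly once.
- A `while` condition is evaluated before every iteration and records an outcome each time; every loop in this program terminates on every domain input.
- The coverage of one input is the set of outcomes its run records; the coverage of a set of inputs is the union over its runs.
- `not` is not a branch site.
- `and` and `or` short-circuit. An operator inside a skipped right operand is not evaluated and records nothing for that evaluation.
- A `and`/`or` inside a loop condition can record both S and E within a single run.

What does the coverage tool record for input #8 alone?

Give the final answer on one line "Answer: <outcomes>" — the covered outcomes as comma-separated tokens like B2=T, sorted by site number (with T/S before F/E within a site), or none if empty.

Event log for input #8 (a=4, x=4):
  B1->F, B3->S, B2->T, B5->S, B4->F, B6->T
deduplicating events, the covered set is: B1=F, B2=T, B3=S, B4=F, B5=S, B6=T

Answer: B1=F, B2=T, B3=S, B4=F, B5=S, B6=T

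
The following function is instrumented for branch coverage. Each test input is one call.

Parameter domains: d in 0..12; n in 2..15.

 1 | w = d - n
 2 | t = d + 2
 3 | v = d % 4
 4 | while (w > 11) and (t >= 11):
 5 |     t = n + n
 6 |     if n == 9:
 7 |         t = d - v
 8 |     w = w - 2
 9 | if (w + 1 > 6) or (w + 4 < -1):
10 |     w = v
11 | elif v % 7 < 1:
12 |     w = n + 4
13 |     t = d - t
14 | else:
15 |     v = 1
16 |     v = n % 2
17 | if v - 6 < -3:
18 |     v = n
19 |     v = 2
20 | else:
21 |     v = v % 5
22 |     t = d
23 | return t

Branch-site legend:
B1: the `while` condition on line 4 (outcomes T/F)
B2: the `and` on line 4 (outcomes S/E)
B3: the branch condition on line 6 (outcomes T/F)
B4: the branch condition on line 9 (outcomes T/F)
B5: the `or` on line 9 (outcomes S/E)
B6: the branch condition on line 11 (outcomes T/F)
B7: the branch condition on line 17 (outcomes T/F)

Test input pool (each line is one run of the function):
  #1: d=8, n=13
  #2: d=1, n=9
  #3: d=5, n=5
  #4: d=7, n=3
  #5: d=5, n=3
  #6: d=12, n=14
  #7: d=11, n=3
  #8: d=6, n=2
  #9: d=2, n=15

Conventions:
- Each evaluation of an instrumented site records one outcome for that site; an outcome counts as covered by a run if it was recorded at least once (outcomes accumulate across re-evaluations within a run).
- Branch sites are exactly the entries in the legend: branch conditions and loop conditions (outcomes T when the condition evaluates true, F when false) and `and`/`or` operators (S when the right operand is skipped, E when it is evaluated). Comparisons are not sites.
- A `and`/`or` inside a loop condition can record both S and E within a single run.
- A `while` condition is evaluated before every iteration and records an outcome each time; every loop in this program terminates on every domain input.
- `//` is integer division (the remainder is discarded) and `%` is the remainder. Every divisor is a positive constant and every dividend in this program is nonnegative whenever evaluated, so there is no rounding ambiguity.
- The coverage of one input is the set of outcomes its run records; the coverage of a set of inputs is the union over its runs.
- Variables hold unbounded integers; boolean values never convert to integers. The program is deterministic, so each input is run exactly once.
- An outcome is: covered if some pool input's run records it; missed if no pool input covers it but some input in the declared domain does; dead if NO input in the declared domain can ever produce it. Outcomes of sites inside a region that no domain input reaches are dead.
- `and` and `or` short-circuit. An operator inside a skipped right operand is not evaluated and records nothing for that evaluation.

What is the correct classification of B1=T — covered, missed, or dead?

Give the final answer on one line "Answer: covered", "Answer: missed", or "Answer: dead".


no pool input records B1=T
checking all 182 inputs in the declared domain: B1=T is never recorded -> dead
Answer: dead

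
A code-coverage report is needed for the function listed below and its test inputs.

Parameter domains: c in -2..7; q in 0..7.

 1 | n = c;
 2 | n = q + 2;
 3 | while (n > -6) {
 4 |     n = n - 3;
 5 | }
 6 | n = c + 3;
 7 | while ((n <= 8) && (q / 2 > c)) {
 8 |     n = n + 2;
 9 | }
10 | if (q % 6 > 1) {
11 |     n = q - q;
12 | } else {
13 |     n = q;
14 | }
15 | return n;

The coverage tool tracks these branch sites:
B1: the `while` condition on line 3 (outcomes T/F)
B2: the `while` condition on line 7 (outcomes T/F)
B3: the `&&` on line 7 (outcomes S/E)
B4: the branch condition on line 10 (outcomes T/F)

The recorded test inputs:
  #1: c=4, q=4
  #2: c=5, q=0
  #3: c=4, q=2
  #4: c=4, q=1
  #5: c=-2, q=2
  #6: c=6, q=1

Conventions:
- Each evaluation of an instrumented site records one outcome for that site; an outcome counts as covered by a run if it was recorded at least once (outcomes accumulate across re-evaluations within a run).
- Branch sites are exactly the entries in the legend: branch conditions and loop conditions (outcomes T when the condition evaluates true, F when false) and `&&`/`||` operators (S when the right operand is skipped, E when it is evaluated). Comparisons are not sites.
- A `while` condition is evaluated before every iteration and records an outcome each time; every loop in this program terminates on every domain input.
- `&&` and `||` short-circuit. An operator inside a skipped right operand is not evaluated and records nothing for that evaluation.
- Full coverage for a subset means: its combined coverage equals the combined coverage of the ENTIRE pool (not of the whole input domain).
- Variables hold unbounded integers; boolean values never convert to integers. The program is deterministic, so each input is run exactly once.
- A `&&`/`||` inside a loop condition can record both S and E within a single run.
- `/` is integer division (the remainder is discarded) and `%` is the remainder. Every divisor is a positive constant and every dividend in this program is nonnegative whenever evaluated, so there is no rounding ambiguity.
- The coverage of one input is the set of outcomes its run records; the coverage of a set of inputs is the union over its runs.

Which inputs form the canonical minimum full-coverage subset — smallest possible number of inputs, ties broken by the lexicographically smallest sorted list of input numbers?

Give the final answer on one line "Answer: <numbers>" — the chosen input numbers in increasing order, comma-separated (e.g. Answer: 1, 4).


input #1, c=4, q=4: events B1->T, B1->T, B1->T, B1->T, B1->F, B3->E, B2->F, B4->T; outcomes B1=T, B1=F, B2=F, B3=E, B4=T
input #2, c=5, q=0: events B1->T, B1->T, B1->T, B1->F, B3->E, B2->F, B4->F; outcomes B1=T, B1=F, B2=F, B3=E, B4=F
input #3, c=4, q=2: events B1->T, B1->T, B1->T, B1->T, B1->F, B3->E, B2->F, B4->T; outcomes B1=T, B1=F, B2=F, B3=E, B4=T
input #4, c=4, q=1: events B1->T, B1->T, B1->T, B1->F, B3->E, B2->F, B4->F; outcomes B1=T, B1=F, B2=F, B3=E, B4=F
input #5, c=-2, q=2: events B1->T, B1->T, B1->T, B1->T, B1->F, B3->E, B2->T, B3->E, B2->T, B3->E, B2->T, B3->E, B2->T, B3->S, ...; outcomes B1=T, B1=F, B2=T, B2=F, B3=S, B3=E, B4=T
input #6, c=6, q=1: events B1->T, B1->T, B1->T, B1->F, B3->S, B2->F, B4->F; outcomes B1=T, B1=F, B2=F, B3=S, B4=F
pool-wide coverage (8 outcomes): B1=T, B1=F, B2=T, B2=F, B3=S, B3=E, B4=T, B4=F
every size-1 subset falls short of the 8 outcomes (best: 7/8)
at size 2, {2, 5} reaches all 8 outcomes; every lexicographically earlier size-2 subset fails
Answer: 2, 5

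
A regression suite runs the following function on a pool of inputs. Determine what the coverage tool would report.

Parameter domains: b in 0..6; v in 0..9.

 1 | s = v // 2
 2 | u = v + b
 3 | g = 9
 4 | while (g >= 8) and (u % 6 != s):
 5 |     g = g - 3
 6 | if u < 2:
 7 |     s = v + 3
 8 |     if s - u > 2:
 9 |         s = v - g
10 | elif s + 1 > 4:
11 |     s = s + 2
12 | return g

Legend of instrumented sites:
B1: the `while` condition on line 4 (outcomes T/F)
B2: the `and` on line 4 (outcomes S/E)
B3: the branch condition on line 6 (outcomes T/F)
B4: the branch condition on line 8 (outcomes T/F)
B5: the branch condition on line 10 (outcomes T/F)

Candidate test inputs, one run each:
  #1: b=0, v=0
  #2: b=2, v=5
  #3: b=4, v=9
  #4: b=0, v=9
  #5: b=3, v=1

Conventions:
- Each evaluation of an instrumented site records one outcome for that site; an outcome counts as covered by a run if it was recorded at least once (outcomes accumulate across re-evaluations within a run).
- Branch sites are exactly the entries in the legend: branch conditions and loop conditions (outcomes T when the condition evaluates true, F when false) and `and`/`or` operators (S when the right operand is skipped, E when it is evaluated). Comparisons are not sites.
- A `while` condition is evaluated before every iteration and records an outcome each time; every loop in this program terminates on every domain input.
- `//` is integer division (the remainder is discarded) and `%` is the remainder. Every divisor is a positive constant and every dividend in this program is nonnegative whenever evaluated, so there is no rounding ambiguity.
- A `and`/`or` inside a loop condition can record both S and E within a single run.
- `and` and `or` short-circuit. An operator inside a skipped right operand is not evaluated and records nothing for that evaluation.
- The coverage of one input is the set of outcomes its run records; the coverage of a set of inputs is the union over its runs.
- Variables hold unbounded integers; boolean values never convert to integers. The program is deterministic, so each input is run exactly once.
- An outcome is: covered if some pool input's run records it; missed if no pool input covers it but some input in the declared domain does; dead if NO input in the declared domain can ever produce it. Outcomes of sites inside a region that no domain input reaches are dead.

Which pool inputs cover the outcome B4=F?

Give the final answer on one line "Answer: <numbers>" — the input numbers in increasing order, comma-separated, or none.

input #1 (b=0, v=0): misses B4=F
input #2 (b=2, v=5): misses B4=F
input #3 (b=4, v=9): misses B4=F
input #4 (b=0, v=9): misses B4=F
input #5 (b=3, v=1): misses B4=F

Answer: none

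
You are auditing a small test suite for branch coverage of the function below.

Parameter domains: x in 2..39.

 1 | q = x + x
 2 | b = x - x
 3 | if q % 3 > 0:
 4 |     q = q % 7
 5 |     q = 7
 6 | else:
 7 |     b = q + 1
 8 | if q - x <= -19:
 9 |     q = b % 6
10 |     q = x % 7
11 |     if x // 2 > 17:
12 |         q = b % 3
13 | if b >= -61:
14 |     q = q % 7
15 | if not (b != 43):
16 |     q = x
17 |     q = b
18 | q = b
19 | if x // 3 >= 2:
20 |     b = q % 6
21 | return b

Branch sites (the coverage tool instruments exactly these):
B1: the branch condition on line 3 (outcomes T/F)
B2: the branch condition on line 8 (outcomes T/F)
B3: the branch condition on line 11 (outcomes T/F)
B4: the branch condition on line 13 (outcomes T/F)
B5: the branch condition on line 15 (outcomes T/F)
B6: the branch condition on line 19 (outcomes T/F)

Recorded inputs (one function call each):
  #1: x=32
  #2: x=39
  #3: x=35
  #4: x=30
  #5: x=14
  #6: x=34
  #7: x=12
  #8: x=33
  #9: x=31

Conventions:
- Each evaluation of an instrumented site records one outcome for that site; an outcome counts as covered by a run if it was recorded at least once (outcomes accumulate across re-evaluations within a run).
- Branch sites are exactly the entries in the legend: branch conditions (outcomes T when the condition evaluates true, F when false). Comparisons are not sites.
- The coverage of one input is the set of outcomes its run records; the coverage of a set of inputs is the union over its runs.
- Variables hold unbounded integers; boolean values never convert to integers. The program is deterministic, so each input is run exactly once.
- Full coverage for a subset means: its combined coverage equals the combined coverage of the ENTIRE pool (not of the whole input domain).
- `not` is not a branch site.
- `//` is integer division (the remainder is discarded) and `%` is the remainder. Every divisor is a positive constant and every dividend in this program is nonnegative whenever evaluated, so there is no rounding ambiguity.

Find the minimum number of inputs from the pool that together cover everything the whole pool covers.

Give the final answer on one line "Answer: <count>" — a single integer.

#1 (x=32) -> B1->T, B2->T, B3->F, B4->T, B5->F, B6->T; covered: B1=T, B2=T, B3=F, B4=T, B5=F, B6=T
#2 (x=39) -> B1->F, B2->F, B4->T, B5->F, B6->T; covered: B1=F, B2=F, B4=T, B5=F, B6=T
#3 (x=35) -> B1->T, B2->T, B3->F, B4->T, B5->F, B6->T; covered: B1=T, B2=T, B3=F, B4=T, B5=F, B6=T
#4 (x=30) -> B1->F, B2->F, B4->T, B5->F, B6->T; covered: B1=F, B2=F, B4=T, B5=F, B6=T
#5 (x=14) -> B1->T, B2->F, B4->T, B5->F, B6->T; covered: B1=T, B2=F, B4=T, B5=F, B6=T
#6 (x=34) -> B1->T, B2->T, B3->F, B4->T, B5->F, B6->T; covered: B1=T, B2=T, B3=F, B4=T, B5=F, B6=T
#7 (x=12) -> B1->F, B2->F, B4->T, B5->F, B6->T; covered: B1=F, B2=F, B4=T, B5=F, B6=T
#8 (x=33) -> B1->F, B2->F, B4->T, B5->F, B6->T; covered: B1=F, B2=F, B4=T, B5=F, B6=T
#9 (x=31) -> B1->T, B2->T, B3->F, B4->T, B5->F, B6->T; covered: B1=T, B2=T, B3=F, B4=T, B5=F, B6=T
the full pool covers 8 outcomes: B1=T, B1=F, B2=T, B2=F, B3=F, B4=T, B5=F, B6=T
size 1 is not enough: best union over all size-1 subsets is 6/8
size 2: inputs {1, 2} cover all 8 outcomes, and no lexicographically smaller subset of this size does

Answer: 2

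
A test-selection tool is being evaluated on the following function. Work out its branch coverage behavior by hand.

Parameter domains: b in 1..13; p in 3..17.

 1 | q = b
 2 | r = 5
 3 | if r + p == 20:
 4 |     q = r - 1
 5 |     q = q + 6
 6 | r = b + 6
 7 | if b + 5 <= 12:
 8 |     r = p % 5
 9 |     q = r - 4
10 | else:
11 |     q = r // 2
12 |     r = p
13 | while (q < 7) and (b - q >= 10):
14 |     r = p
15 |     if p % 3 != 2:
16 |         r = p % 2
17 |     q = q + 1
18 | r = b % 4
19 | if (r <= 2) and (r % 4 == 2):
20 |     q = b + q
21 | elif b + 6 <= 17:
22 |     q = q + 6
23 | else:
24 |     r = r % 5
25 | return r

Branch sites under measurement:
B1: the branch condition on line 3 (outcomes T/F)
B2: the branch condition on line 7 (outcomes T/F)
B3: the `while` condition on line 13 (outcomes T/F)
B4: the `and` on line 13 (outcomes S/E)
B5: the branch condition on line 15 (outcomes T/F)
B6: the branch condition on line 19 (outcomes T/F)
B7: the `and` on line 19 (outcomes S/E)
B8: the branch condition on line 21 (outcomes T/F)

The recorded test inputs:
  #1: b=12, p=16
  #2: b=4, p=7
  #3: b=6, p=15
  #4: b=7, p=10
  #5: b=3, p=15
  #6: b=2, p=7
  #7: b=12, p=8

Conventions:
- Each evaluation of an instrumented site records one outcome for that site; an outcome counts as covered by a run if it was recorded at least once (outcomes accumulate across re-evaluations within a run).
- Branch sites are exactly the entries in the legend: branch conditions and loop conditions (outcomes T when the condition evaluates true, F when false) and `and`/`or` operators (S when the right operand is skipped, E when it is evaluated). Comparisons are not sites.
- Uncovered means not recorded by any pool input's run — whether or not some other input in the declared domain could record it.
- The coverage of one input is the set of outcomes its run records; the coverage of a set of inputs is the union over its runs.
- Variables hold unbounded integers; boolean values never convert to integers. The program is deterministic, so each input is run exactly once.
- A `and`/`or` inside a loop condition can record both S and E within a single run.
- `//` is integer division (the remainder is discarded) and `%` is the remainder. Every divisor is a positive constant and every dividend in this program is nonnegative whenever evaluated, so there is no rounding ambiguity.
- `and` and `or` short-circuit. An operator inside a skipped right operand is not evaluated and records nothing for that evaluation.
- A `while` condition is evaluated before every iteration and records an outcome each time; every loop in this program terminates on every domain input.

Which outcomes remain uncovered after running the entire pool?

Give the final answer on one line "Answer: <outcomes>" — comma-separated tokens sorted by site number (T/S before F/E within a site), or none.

#1 (b=12, p=16) -> covered: B1=F, B2=F, B3=F, B4=S, B6=F, B7=E, B8=F
#2 (b=4, p=7) -> covered: B1=F, B2=T, B3=F, B4=E, B6=F, B7=E, B8=T
#3 (b=6, p=15) -> covered: B1=T, B2=T, B3=T, B3=F, B4=E, B5=T, B6=T, B7=E
#4 (b=7, p=10) -> covered: B1=F, B2=T, B3=T, B3=F, B4=E, B5=T, B6=F, B7=S, B8=T
#5 (b=3, p=15) -> covered: B1=T, B2=T, B3=F, B4=E, B6=F, B7=S, B8=T
#6 (b=2, p=7) -> covered: B1=F, B2=T, B3=F, B4=E, B6=T, B7=E
#7 (b=12, p=8) -> covered: B1=F, B2=F, B3=F, B4=S, B6=F, B7=E, B8=F
union over the pool: B1=T, B1=F, B2=T, B2=F, B3=T, B3=F, B4=S, B4=E, B5=T, B6=T, B6=F, B7=S, B7=E, B8=T, B8=F
uncovered (1 of 16): B5=F

Answer: B5=F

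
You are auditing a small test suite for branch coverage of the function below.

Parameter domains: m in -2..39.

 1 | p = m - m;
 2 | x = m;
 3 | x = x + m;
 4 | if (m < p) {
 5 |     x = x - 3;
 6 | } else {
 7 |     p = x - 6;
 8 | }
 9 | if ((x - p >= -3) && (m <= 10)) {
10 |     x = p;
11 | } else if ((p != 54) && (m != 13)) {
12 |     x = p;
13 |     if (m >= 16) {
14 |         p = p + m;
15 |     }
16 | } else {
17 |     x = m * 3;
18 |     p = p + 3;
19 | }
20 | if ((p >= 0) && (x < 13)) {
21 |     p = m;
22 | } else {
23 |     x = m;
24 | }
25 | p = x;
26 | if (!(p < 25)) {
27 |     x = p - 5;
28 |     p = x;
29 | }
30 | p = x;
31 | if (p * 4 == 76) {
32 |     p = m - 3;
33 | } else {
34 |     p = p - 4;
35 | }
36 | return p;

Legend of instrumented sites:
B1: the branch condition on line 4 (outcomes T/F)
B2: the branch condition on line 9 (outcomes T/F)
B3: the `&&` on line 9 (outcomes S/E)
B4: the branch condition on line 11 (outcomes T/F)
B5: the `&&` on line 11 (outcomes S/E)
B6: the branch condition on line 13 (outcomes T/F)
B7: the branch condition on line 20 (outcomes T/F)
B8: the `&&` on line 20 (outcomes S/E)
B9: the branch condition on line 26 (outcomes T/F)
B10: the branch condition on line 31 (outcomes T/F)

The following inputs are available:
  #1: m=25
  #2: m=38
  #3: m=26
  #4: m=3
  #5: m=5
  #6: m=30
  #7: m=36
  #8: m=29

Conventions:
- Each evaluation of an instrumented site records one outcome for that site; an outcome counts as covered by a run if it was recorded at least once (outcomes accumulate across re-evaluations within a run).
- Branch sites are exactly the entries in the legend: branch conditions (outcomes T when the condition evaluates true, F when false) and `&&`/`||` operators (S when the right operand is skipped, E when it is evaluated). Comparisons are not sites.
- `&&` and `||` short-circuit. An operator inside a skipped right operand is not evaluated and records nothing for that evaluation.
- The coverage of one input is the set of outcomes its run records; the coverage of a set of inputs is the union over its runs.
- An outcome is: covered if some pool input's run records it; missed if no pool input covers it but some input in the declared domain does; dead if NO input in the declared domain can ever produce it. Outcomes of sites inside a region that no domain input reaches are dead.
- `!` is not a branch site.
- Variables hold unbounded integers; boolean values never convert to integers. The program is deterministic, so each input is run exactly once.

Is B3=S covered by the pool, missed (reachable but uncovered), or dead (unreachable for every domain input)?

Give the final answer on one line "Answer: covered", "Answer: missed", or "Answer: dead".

no pool input records B3=S
but domain input (m=-2) does record it -> reachable, so missed

Answer: missed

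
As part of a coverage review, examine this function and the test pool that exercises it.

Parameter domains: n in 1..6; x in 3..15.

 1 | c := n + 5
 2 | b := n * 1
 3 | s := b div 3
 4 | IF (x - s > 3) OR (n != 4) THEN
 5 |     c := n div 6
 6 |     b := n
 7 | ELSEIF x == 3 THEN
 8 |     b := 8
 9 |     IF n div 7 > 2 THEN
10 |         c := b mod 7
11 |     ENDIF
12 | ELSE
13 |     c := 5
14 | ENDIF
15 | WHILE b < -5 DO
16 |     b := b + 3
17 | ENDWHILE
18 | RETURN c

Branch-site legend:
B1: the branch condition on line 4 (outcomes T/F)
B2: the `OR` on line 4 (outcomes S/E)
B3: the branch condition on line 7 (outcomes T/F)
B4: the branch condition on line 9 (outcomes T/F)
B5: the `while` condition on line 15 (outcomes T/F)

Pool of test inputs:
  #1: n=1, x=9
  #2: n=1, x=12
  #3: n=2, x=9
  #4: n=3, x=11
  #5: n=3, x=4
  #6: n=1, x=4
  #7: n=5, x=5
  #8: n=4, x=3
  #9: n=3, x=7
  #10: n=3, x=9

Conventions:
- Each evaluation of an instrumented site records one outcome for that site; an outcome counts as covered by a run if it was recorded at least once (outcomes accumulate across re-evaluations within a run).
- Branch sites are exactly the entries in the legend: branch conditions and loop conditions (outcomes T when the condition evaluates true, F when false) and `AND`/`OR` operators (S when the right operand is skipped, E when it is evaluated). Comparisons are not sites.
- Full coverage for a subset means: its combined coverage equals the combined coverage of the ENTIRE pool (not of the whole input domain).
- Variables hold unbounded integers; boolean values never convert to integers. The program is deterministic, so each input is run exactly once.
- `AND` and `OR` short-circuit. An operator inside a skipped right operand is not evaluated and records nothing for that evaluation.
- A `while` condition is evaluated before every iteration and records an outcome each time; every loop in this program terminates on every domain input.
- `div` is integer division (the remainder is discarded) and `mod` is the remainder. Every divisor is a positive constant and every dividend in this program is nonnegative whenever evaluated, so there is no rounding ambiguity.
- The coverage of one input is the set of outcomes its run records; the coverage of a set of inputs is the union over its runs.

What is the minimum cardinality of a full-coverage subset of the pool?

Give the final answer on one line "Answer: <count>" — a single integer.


#1 (n=1, x=9) -> B2->S, B1->T, B5->F; covered: B1=T, B2=S, B5=F
#2 (n=1, x=12) -> B2->S, B1->T, B5->F; covered: B1=T, B2=S, B5=F
#3 (n=2, x=9) -> B2->S, B1->T, B5->F; covered: B1=T, B2=S, B5=F
#4 (n=3, x=11) -> B2->S, B1->T, B5->F; covered: B1=T, B2=S, B5=F
#5 (n=3, x=4) -> B2->E, B1->T, B5->F; covered: B1=T, B2=E, B5=F
#6 (n=1, x=4) -> B2->S, B1->T, B5->F; covered: B1=T, B2=S, B5=F
#7 (n=5, x=5) -> B2->S, B1->T, B5->F; covered: B1=T, B2=S, B5=F
#8 (n=4, x=3) -> B2->E, B1->F, B3->T, B4->F, B5->F; covered: B1=F, B2=E, B3=T, B4=F, B5=F
#9 (n=3, x=7) -> B2->S, B1->T, B5->F; covered: B1=T, B2=S, B5=F
#10 (n=3, x=9) -> B2->S, B1->T, B5->F; covered: B1=T, B2=S, B5=F
the full pool covers 7 outcomes: B1=T, B1=F, B2=S, B2=E, B3=T, B4=F, B5=F
checked all size-1 subsets: none covers 7 outcomes (max 5/7)
at size 2, {1, 8} reaches all 7 outcomes; every lexicographically earlier size-2 subset fails
Answer: 2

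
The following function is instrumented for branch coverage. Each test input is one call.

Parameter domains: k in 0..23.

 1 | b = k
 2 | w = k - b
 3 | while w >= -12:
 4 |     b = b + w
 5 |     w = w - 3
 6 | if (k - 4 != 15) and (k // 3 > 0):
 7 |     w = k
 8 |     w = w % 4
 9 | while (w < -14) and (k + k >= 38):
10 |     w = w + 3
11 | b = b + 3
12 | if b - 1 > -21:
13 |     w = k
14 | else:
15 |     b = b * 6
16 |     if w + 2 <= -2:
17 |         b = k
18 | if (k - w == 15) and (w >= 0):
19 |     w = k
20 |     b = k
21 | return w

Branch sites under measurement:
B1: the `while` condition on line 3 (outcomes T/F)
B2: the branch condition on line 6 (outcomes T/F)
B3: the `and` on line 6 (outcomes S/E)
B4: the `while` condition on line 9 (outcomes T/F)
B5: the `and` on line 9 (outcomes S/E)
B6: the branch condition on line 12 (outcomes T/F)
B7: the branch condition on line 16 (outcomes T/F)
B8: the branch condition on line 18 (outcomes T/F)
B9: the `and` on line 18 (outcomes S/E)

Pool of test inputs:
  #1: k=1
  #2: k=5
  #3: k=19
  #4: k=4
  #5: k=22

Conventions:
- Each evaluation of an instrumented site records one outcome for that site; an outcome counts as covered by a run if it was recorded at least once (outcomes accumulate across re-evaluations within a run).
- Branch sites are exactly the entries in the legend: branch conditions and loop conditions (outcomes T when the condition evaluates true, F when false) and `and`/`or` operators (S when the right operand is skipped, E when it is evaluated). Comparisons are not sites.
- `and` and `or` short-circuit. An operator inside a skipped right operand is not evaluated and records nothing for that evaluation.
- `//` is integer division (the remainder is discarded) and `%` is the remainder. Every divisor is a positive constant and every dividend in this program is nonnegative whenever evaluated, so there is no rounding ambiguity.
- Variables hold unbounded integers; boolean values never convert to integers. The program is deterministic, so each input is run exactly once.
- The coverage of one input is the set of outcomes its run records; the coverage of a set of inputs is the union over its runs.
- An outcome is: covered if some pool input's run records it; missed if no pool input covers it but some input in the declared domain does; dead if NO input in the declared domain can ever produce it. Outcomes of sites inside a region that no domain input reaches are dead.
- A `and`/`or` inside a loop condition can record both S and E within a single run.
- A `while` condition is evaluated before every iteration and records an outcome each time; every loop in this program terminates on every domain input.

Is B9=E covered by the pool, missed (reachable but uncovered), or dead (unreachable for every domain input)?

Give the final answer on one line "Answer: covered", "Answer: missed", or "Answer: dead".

no pool input records B9=E
but domain input (k=0) does record it -> reachable, so missed

Answer: missed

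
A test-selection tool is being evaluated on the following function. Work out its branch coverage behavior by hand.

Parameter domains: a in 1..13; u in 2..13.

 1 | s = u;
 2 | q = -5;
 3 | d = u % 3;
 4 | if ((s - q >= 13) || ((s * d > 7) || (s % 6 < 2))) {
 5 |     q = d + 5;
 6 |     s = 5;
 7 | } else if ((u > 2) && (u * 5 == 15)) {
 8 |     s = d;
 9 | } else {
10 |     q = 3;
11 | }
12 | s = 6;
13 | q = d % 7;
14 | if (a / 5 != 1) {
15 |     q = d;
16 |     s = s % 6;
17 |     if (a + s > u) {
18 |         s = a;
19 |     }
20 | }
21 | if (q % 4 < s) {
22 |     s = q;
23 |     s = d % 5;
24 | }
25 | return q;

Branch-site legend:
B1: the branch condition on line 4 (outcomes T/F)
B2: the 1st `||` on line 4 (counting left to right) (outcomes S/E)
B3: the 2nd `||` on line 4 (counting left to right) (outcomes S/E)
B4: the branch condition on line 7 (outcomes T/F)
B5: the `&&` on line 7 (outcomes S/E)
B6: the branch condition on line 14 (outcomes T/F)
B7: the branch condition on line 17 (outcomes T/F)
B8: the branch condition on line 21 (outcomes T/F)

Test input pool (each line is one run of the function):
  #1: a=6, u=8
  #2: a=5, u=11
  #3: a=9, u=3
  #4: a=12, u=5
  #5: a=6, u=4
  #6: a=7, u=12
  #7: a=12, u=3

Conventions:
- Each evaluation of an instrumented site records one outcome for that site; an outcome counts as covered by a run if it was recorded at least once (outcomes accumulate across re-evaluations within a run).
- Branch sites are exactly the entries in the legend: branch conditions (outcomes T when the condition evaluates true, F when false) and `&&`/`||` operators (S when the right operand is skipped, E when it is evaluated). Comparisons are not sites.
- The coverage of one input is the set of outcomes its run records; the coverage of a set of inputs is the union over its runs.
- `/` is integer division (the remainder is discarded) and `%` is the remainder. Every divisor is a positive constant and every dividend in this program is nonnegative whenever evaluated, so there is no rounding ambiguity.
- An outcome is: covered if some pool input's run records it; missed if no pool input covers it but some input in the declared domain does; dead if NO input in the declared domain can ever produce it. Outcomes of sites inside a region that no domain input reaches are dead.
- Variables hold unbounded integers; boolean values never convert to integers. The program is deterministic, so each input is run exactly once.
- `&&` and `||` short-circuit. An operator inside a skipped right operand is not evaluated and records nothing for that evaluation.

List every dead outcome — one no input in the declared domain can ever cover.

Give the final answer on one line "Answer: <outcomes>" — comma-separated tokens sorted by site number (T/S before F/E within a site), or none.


running all 156 domain inputs and tallying outcomes:
  reachable outcomes have witnesses, e.g. B1=T (e.g. a=1, u=5), B1=F (e.g. a=1, u=2), B2=S (e.g. a=1, u=8), B2=E (e.g. a=1, u=2)
Answer: none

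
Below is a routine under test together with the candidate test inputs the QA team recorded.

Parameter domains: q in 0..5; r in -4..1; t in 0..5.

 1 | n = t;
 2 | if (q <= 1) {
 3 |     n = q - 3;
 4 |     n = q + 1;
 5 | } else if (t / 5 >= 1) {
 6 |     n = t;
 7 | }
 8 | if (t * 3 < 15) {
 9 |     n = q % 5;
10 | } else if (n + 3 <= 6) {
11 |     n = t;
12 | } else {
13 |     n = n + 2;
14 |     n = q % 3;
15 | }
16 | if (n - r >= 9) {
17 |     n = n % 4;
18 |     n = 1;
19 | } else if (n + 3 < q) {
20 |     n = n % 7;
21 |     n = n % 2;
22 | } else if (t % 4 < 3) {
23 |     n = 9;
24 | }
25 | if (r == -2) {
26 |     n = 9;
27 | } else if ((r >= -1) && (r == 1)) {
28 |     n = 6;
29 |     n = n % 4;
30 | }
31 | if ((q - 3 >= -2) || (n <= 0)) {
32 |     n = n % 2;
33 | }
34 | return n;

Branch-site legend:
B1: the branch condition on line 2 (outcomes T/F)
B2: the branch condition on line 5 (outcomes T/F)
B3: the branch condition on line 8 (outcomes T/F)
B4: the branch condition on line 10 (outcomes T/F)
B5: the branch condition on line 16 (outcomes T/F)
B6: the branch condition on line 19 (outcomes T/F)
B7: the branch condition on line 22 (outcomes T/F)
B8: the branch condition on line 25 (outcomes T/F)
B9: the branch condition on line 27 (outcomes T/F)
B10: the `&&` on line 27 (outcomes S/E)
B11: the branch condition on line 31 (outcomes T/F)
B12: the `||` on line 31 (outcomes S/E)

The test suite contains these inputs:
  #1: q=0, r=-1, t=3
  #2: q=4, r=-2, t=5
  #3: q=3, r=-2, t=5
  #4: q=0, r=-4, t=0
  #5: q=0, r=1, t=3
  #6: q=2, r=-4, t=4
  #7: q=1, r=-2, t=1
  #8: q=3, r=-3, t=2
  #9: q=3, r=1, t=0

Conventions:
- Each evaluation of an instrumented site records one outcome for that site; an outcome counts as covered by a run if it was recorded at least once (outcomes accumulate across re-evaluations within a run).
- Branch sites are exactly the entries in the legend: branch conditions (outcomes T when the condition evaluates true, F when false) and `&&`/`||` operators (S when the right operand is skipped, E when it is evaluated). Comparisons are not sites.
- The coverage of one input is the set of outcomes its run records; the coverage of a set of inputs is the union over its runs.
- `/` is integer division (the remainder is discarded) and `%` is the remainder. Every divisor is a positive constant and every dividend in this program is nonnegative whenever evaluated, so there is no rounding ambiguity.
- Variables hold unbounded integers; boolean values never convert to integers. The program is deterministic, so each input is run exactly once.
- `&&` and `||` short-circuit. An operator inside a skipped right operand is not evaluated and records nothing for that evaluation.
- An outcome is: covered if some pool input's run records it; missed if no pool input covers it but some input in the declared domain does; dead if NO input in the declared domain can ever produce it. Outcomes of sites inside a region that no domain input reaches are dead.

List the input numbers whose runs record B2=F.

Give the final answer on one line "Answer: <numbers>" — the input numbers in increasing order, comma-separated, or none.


input #1 (q=0, r=-1, t=3): never hits B2=F
input #2 (q=4, r=-2, t=5): never hits B2=F
input #3 (q=3, r=-2, t=5): never hits B2=F
input #4 (q=0, r=-4, t=0): never hits B2=F
input #5 (q=0, r=1, t=3): never hits B2=F
input #6 (q=2, r=-4, t=4): hits B2=F
input #7 (q=1, r=-2, t=1): never hits B2=F
input #8 (q=3, r=-3, t=2): hits B2=F
input #9 (q=3, r=1, t=0): hits B2=F
Answer: 6, 8, 9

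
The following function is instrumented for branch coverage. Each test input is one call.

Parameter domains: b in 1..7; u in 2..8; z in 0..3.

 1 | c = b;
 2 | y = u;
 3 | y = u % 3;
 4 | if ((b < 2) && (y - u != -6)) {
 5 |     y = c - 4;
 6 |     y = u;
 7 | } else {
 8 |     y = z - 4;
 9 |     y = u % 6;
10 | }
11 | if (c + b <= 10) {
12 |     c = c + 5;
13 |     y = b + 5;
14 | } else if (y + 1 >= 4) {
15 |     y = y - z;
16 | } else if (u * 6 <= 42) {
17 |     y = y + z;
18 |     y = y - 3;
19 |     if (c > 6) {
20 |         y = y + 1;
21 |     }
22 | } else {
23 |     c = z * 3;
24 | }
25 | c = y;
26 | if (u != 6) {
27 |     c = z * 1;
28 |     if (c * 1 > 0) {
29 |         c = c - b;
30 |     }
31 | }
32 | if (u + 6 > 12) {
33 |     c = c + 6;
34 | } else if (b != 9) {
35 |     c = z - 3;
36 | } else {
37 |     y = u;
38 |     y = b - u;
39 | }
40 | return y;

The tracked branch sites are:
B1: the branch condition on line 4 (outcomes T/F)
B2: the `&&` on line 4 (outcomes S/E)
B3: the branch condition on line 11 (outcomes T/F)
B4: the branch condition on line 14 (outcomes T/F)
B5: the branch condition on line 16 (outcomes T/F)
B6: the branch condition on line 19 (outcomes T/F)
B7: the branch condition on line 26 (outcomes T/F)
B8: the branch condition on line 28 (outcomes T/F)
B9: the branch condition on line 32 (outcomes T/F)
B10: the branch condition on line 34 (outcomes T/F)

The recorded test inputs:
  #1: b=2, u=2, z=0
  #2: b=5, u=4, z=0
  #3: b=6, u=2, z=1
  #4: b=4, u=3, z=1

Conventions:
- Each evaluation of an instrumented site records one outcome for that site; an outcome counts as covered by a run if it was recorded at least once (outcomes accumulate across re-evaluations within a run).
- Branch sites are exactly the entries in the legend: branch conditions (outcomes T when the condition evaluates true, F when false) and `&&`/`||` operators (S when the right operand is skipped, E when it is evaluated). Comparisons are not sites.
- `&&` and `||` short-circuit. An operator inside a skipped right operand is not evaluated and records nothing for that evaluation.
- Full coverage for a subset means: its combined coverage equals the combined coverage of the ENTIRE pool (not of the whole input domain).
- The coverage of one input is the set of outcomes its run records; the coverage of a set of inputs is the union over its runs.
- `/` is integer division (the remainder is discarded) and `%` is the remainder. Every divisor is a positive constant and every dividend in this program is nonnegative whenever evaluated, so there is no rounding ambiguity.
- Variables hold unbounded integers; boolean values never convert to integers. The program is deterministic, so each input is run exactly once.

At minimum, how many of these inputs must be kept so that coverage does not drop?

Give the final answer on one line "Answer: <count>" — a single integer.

test 1 (b=2, u=2, z=0) fires B2->S, B1->F, B3->T, B7->T, B8->F, B9->F, B10->T; hits B1=F, B2=S, B3=T, B7=T, B8=F, B9=F, B10=T
test 2 (b=5, u=4, z=0) fires B2->S, B1->F, B3->T, B7->T, B8->F, B9->F, B10->T; hits B1=F, B2=S, B3=T, B7=T, B8=F, B9=F, B10=T
test 3 (b=6, u=2, z=1) fires B2->S, B1->F, B3->F, B4->F, B5->T, B6->F, B7->T, B8->T, B9->F, B10->T; hits B1=F, B2=S, B3=F, B4=F, B5=T, B6=F, B7=T, B8=T, B9=F, B10=T
test 4 (b=4, u=3, z=1) fires B2->S, B1->F, B3->T, B7->T, B8->T, B9->F, B10->T; hits B1=F, B2=S, B3=T, B7=T, B8=T, B9=F, B10=T
pool-wide coverage (12 outcomes): B1=F, B2=S, B3=T, B3=F, B4=F, B5=T, B6=F, B7=T, B8=T, B8=F, B9=F, B10=T
every size-1 subset falls short of the 12 outcomes (best: 10/12)
the canonical winner is {1, 3}: size 2, full 12-outcome coverage, earliest index list among size-2 covers

Answer: 2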